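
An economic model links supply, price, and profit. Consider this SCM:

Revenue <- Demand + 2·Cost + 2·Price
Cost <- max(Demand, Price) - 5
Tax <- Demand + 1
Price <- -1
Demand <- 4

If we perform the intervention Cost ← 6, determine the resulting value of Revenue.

The intervention breaks the incoming arrows to Cost: Cost <- max(Demand, Price) - 5 no longer applies, and Cost = 6.
Revenue = Demand + 2·Cost + 2·Price  [with Demand=4, Cost=6, Price=-1]  = 14

14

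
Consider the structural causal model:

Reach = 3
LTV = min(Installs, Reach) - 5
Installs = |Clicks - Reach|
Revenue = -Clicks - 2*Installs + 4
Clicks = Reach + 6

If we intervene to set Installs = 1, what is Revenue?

The intervention breaks the incoming arrows to Installs: Installs = |Clicks - Reach| no longer applies, and Installs = 1.
Clicks = Reach + 6  [with Reach=3]  = 9
Revenue = -Clicks - 2*Installs + 4  [with Clicks=9, Installs=1]  = -7

-7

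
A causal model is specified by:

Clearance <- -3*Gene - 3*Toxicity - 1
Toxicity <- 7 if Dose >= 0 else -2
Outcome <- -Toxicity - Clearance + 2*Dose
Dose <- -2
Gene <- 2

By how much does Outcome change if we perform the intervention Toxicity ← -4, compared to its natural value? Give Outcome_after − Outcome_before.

-4

do(Toxicity=-4) replaces the equation Toxicity <- 7 if Dose >= 0 else -2 with the constant Toxicity = -4.
Clearance = -3*Gene - 3*Toxicity - 1  [with Gene=2, Toxicity=-4]  = 5
Outcome = -Toxicity - Clearance + 2*Dose  [with Toxicity=-4, Clearance=5, Dose=-2]  = -5
Without intervention: Toxicity = 7 if Dose >= 0 else -2  [with Dose=-2]  = -2; Clearance = -3*Gene - 3*Toxicity - 1  [with Gene=2, Toxicity=-2]  = -1; Outcome = -Toxicity - Clearance + 2*Dose  [with Toxicity=-2, Clearance=-1, Dose=-2]  = -1.
Change = -5 − (-1) = -4.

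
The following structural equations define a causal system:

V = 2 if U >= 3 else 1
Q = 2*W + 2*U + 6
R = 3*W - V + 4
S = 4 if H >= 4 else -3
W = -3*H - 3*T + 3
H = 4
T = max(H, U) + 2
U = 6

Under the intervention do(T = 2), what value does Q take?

-12

Under do(T=2), the mechanism T = max(H, U) + 2 is discarded; T is fixed at 2.
W = -3*H - 3*T + 3  [with H=4, T=2]  = -15
Q = 2*W + 2*U + 6  [with W=-15, U=6]  = -12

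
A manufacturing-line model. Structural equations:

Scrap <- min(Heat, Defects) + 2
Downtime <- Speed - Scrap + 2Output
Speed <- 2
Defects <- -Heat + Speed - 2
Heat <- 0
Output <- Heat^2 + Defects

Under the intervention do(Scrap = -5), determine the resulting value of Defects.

Under do(Scrap=-5), the mechanism Scrap <- min(Heat, Defects) + 2 is discarded; Scrap is fixed at -5.
Since Defects is not a descendant of the intervened variable, it is unaffected.
Defects = -Heat + Speed - 2  [with Heat=0, Speed=2]  = 0

0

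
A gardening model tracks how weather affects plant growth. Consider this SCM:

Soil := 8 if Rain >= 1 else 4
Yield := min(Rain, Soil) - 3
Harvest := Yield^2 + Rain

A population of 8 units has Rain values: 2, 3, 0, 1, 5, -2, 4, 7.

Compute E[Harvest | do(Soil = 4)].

7.75

Under do(Soil=4), Soil's equation is replaced by Soil=4 for every unit. Per-unit Harvest: 3, 3, 9, 5, 6, 23, 5, 8. Mean = 7.75.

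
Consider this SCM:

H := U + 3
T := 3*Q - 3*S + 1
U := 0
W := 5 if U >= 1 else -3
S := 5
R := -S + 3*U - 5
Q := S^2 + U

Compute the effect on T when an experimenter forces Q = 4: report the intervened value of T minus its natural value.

Intervening sets Q = 4 and removes its equation (Q := S^2 + U).
T = 3*Q - 3*S + 1  [with Q=4, S=5]  = -2
Without intervention: Q = S^2 + U  [with S=5, U=0]  = 25; T = 3*Q - 3*S + 1  [with Q=25, S=5]  = 61.
Change = -2 − 61 = -63.

-63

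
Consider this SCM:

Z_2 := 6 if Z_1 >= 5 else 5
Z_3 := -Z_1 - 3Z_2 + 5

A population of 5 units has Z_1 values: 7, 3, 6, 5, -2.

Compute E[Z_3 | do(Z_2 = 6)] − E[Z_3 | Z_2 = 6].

2.2

Under do(Z_2=6), Z_2's equation is replaced by Z_2=6 for every unit. Per-unit Z_3: -20, -16, -19, -18, -11. Mean = -16.8.
Observing Z_2=6 restricts to units where Z_2's equation naturally yields 6: Z_1 ∈ {7, 6, 5}. In that subpopulation Z_3 = -20, -19, -18, mean -19.
Difference = -16.8 − (-19) = 2.2.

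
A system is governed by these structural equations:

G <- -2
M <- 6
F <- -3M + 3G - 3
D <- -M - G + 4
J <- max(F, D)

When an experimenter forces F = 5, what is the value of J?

5

do(F=5) replaces the equation F <- -3M + 3G - 3 with the constant F = 5.
D = -M - G + 4  [with M=6, G=-2]  = 0
J = max(F, D)  [with F=5, D=0]  = 5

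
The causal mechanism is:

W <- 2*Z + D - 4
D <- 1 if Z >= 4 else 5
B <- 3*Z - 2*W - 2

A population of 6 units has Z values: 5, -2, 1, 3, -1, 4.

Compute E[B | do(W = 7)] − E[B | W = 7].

-7

Every unit gets W=7 under the intervention. B values become -1, -22, -13, -7, -19, -4; E[B|do(W=7)] = -11.
Conditioning on W=7 selects the 2 unit(s) with Z ∈ {5, 3}. Their B values: -1, -7. Mean = -4.
Difference = -11 − (-4) = -7.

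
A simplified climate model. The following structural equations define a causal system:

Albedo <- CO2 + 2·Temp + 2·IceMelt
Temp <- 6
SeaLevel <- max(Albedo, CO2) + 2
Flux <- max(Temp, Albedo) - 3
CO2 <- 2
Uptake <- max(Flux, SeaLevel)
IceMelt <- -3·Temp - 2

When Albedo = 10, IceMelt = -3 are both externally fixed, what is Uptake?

12

The joint intervention fixes Albedo = 10, IceMelt = -3, removing each variable's own equation.
SeaLevel = max(Albedo, CO2) + 2  [with Albedo=10, CO2=2]  = 12
Flux = max(Temp, Albedo) - 3  [with Temp=6, Albedo=10]  = 7
Uptake = max(Flux, SeaLevel)  [with Flux=7, SeaLevel=12]  = 12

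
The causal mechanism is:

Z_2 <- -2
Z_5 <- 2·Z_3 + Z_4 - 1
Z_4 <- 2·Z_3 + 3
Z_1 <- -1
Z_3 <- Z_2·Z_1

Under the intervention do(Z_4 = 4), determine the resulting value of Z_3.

2

Under do(Z_4=4), the mechanism Z_4 <- 2·Z_3 + 3 is discarded; Z_4 is fixed at 4.
Since Z_3 is not a descendant of the intervened variable, it is unaffected.
Z_3 = Z_2·Z_1  [with Z_2=-2, Z_1=-1]  = 2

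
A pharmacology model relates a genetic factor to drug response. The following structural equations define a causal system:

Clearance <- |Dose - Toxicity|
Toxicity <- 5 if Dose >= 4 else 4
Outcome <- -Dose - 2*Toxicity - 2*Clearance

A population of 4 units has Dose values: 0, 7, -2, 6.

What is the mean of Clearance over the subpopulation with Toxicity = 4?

5

Observing Toxicity=4 restricts to units where Toxicity's equation naturally yields 4: Dose ∈ {0, -2}. In that subpopulation Clearance = 4, 6, mean 5.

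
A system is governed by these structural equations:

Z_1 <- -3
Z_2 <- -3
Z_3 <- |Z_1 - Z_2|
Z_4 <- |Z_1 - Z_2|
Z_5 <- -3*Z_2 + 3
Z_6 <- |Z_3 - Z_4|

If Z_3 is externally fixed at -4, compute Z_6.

The intervention breaks the incoming arrows to Z_3: Z_3 <- |Z_1 - Z_2| no longer applies, and Z_3 = -4.
Z_4 = |Z_1 - Z_2|  [with Z_1=-3, Z_2=-3]  = 0
Z_6 = |Z_3 - Z_4|  [with Z_3=-4, Z_4=0]  = 4

4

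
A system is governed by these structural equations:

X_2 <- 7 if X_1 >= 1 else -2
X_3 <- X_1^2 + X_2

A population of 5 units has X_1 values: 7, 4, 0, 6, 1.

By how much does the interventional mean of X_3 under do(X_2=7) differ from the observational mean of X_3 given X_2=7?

The intervention sets X_2=7 in all 5 units regardless of X_1. Recomputing X_3 per unit gives 56, 23, 7, 43, 8; average 27.4.
E[X_3|X_2=7] averages over only the 4 units with X_2=7 (X_1 = 7, 4, 6, 1): X_3 = 56, 23, 43, 8, mean 32.5.
Difference = 27.4 − 32.5 = -5.1.

-5.1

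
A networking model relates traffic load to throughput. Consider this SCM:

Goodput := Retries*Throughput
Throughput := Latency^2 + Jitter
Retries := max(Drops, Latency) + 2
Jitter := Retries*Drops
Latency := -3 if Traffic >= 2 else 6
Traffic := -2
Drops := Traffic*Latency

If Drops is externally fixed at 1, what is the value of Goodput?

352

The intervention breaks the incoming arrows to Drops: Drops := Traffic*Latency no longer applies, and Drops = 1.
Latency = -3 if Traffic >= 2 else 6  [with Traffic=-2]  = 6
Retries = max(Drops, Latency) + 2  [with Drops=1, Latency=6]  = 8
Jitter = Retries*Drops  [with Retries=8, Drops=1]  = 8
Throughput = Latency^2 + Jitter  [with Latency=6, Jitter=8]  = 44
Goodput = Retries*Throughput  [with Retries=8, Throughput=44]  = 352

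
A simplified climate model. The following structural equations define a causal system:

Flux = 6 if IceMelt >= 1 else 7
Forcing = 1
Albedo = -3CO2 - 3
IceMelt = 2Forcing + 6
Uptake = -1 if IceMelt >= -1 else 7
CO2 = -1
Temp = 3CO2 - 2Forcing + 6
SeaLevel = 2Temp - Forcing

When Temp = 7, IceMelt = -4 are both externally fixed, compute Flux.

7

Under do(Temp = 7, IceMelt = -4), each intervened variable's structural equation is replaced by its fixed value.
Flux = 6 if IceMelt >= 1 else 7  [with IceMelt=-4]  = 7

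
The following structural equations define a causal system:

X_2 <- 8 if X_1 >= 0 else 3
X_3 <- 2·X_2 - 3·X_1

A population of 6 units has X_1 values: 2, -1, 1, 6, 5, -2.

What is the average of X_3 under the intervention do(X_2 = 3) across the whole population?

0.5

The intervention sets X_2=3 in all 6 units regardless of X_1. Recomputing X_3 per unit gives 0, 9, 3, -12, -9, 12; average 0.5.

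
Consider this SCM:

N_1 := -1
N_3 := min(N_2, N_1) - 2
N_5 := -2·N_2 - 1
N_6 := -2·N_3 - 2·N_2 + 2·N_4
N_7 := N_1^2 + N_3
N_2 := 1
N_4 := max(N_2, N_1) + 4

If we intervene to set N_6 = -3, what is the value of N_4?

5

do(N_6=-3) replaces the equation N_6 := -2·N_3 - 2·N_2 + 2·N_4 with the constant N_6 = -3.
No directed path runs from N_6 to N_4, so N_4 keeps its natural value.
N_4 = max(N_2, N_1) + 4  [with N_2=1, N_1=-1]  = 5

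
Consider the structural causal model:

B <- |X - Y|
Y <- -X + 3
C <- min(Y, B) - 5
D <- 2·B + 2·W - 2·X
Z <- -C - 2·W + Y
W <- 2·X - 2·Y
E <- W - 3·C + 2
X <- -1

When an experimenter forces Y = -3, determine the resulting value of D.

Under do(Y=-3), the mechanism Y <- -X + 3 is discarded; Y is fixed at -3.
B = |X - Y|  [with X=-1, Y=-3]  = 2
W = 2·X - 2·Y  [with X=-1, Y=-3]  = 4
D = 2·B + 2·W - 2·X  [with B=2, W=4, X=-1]  = 14

14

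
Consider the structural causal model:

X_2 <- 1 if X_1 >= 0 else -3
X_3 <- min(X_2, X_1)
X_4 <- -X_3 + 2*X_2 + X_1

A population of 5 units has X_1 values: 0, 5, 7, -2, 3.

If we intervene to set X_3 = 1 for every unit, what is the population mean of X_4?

do(X_3=1) breaks X_3's dependence on X_1. With X_3=1 fixed, X_4 across the units is 1, 6, 8, -9, 4, mean 2.

2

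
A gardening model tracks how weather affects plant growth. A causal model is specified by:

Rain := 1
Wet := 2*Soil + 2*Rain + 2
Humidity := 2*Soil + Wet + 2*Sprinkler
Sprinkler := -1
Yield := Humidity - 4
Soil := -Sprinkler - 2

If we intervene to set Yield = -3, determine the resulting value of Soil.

do(Yield=-3) replaces the equation Yield := Humidity - 4 with the constant Yield = -3.
Soil is not downstream of the intervention, so its value is determined by the original equations.
Soil = -Sprinkler - 2  [with Sprinkler=-1]  = -1

-1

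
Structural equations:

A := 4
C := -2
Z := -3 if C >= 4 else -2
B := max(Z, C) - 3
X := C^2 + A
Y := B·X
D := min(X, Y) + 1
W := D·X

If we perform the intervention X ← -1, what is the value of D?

0

Under do(X=-1), the mechanism X := C^2 + A is discarded; X is fixed at -1.
Z = -3 if C >= 4 else -2  [with C=-2]  = -2
B = max(Z, C) - 3  [with Z=-2, C=-2]  = -5
Y = B·X  [with B=-5, X=-1]  = 5
D = min(X, Y) + 1  [with X=-1, Y=5]  = 0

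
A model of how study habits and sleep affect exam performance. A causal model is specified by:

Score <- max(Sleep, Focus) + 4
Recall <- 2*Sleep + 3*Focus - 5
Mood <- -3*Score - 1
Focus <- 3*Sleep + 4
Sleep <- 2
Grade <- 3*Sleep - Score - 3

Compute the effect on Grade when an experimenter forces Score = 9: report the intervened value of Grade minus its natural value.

The intervention breaks the incoming arrows to Score: Score <- max(Sleep, Focus) + 4 no longer applies, and Score = 9.
Grade = 3*Sleep - Score - 3  [with Sleep=2, Score=9]  = -6
Without intervention: Focus = 3*Sleep + 4  [with Sleep=2]  = 10; Score = max(Sleep, Focus) + 4  [with Sleep=2, Focus=10]  = 14; Grade = 3*Sleep - Score - 3  [with Sleep=2, Score=14]  = -11.
Change = -6 − (-11) = 5.

5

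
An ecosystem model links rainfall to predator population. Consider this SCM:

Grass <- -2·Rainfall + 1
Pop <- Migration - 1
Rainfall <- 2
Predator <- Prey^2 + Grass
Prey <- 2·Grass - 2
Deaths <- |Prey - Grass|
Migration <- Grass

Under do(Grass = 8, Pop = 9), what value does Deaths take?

Setting Grass = 8, Pop = 9 by intervention discards those variables' equations.
Prey = 2·Grass - 2  [with Grass=8]  = 14
Deaths = |Prey - Grass|  [with Prey=14, Grass=8]  = 6

6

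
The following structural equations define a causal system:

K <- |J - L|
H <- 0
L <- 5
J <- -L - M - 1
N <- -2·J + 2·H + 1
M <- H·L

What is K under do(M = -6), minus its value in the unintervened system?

-6

do(M=-6) replaces the equation M <- H·L with the constant M = -6.
J = -L - M - 1  [with L=5, M=-6]  = 0
K = |J - L|  [with J=0, L=5]  = 5
Without intervention: M = H·L  [with H=0, L=5]  = 0; J = -L - M - 1  [with L=5, M=0]  = -6; K = |J - L|  [with J=-6, L=5]  = 11.
Change = 5 − 11 = -6.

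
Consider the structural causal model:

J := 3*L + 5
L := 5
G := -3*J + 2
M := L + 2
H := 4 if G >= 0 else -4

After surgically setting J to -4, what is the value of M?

7

The intervention breaks the incoming arrows to J: J := 3*L + 5 no longer applies, and J = -4.
Since M is not a descendant of the intervened variable, it is unaffected.
M = L + 2  [with L=5]  = 7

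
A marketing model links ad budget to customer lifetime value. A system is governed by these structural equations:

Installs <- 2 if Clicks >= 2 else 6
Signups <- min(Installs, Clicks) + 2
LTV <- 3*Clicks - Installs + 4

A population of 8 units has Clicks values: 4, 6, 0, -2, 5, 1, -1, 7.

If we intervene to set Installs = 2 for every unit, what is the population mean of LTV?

do(Installs=2) breaks Installs's dependence on Clicks. With Installs=2 fixed, LTV across the units is 14, 20, 2, -4, 17, 5, -1, 23, mean 9.5.

9.5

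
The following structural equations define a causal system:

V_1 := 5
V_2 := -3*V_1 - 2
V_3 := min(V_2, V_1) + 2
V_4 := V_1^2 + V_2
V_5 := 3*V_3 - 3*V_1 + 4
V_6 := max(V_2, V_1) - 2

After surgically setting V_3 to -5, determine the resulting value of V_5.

do(V_3=-5) replaces the equation V_3 := min(V_2, V_1) + 2 with the constant V_3 = -5.
V_5 = 3*V_3 - 3*V_1 + 4  [with V_3=-5, V_1=5]  = -26

-26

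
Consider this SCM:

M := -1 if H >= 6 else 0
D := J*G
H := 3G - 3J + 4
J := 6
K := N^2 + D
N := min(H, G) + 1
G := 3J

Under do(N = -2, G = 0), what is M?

0

The joint intervention fixes N = -2, G = 0, removing each variable's own equation.
H = 3G - 3J + 4  [with G=0, J=6]  = -14
M = -1 if H >= 6 else 0  [with H=-14]  = 0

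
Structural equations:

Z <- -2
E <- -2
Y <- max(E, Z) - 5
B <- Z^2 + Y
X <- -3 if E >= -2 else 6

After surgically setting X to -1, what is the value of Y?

do(X=-1) replaces the equation X <- -3 if E >= -2 else 6 with the constant X = -1.
Y is not downstream of the intervention, so its value is determined by the original equations.
Y = max(E, Z) - 5  [with E=-2, Z=-2]  = -7

-7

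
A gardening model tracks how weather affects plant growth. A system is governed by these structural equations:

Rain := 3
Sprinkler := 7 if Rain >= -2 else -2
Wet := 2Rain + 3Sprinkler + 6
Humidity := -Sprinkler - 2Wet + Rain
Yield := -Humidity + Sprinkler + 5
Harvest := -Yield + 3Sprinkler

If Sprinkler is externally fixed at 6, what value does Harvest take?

-56

Under do(Sprinkler=6), the mechanism Sprinkler := 7 if Rain >= -2 else -2 is discarded; Sprinkler is fixed at 6.
Wet = 2Rain + 3Sprinkler + 6  [with Rain=3, Sprinkler=6]  = 30
Humidity = -Sprinkler - 2Wet + Rain  [with Sprinkler=6, Wet=30, Rain=3]  = -63
Yield = -Humidity + Sprinkler + 5  [with Humidity=-63, Sprinkler=6]  = 74
Harvest = -Yield + 3Sprinkler  [with Yield=74, Sprinkler=6]  = -56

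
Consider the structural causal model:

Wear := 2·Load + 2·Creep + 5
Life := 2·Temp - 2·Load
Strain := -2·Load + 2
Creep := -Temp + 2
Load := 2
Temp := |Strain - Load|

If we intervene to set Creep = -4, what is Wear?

1

Intervening sets Creep = -4 and removes its equation (Creep := -Temp + 2).
Wear = 2·Load + 2·Creep + 5  [with Load=2, Creep=-4]  = 1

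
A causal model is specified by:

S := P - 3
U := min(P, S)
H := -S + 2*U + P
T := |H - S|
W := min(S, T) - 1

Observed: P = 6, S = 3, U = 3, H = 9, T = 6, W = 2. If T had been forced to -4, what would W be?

-5

The intervention breaks the incoming arrows to T: T := |H - S| no longer applies, and T = -4.
S = P - 3  [with P=6]  = 3
W = min(S, T) - 1  [with S=3, T=-4]  = -5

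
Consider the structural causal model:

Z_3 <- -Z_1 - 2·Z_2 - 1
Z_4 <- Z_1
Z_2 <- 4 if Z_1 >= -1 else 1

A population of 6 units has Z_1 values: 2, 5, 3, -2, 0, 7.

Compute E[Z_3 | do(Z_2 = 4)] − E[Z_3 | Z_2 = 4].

The intervention sets Z_2=4 in all 6 units regardless of Z_1. Recomputing Z_3 per unit gives -11, -14, -12, -7, -9, -16; average -11.5.
Observing Z_2=4 restricts to units where Z_2's equation naturally yields 4: Z_1 ∈ {2, 5, 3, 0, 7}. In that subpopulation Z_3 = -11, -14, -12, -9, -16, mean -12.4.
Difference = -11.5 − (-12.4) = 0.9.

0.9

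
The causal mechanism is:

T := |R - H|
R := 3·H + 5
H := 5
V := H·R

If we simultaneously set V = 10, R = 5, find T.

0

The joint intervention fixes V = 10, R = 5, removing each variable's own equation.
T = |R - H|  [with R=5, H=5]  = 0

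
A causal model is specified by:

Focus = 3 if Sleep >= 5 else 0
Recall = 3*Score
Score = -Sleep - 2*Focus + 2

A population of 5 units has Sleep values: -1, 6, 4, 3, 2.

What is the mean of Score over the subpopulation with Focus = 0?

E[Score|Focus=0] averages over only the 4 units with Focus=0 (Sleep = -1, 4, 3, 2): Score = 3, -2, -1, 0, mean 0.

0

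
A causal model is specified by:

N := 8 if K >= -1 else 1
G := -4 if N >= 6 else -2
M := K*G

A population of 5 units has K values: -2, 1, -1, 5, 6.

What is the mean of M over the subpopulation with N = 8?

-11

Conditioning on N=8 selects the 4 unit(s) with K ∈ {1, -1, 5, 6}. Their M values: -4, 4, -20, -24. Mean = -11.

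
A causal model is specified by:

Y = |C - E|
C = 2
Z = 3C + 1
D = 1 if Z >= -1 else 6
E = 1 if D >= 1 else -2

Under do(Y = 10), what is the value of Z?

7

Under do(Y=10), the mechanism Y = |C - E| is discarded; Y is fixed at 10.
No directed path runs from Y to Z, so Z keeps its natural value.
Z = 3C + 1  [with C=2]  = 7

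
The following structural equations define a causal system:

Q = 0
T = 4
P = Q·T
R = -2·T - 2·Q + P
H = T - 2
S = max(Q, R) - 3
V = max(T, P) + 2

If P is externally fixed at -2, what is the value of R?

-10

The intervention breaks the incoming arrows to P: P = Q·T no longer applies, and P = -2.
R = -2·T - 2·Q + P  [with T=4, Q=0, P=-2]  = -10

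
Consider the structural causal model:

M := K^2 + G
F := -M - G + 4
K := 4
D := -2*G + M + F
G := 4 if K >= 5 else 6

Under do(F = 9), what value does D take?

19

Intervening sets F = 9 and removes its equation (F := -M - G + 4).
G = 4 if K >= 5 else 6  [with K=4]  = 6
M = K^2 + G  [with K=4, G=6]  = 22
D = -2*G + M + F  [with G=6, M=22, F=9]  = 19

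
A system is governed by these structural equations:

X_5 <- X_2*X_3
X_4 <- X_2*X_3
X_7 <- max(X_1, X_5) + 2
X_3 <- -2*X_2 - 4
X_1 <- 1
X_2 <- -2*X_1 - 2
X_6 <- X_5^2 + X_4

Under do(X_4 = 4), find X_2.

The intervention breaks the incoming arrows to X_4: X_4 <- X_2*X_3 no longer applies, and X_4 = 4.
Since X_2 is not a descendant of the intervened variable, it is unaffected.
X_2 = -2*X_1 - 2  [with X_1=1]  = -4

-4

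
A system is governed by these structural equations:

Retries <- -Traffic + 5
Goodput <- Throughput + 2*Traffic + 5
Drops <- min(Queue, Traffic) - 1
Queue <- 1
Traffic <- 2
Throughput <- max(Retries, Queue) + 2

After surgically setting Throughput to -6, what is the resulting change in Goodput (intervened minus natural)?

-11

The intervention breaks the incoming arrows to Throughput: Throughput <- max(Retries, Queue) + 2 no longer applies, and Throughput = -6.
Goodput = Throughput + 2*Traffic + 5  [with Throughput=-6, Traffic=2]  = 3
Without intervention: Retries = -Traffic + 5  [with Traffic=2]  = 3; Throughput = max(Retries, Queue) + 2  [with Retries=3, Queue=1]  = 5; Goodput = Throughput + 2*Traffic + 5  [with Throughput=5, Traffic=2]  = 14.
Change = 3 − 14 = -11.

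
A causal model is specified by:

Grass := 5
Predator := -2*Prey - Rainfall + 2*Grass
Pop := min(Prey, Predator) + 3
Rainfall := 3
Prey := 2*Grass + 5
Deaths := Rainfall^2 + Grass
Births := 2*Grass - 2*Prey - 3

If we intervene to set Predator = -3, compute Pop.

The intervention breaks the incoming arrows to Predator: Predator := -2*Prey - Rainfall + 2*Grass no longer applies, and Predator = -3.
Prey = 2*Grass + 5  [with Grass=5]  = 15
Pop = min(Prey, Predator) + 3  [with Prey=15, Predator=-3]  = 0

0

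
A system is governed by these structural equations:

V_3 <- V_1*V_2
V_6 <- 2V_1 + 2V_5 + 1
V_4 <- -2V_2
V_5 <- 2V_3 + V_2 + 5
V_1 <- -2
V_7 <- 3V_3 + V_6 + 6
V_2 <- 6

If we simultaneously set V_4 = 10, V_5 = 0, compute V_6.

The joint intervention fixes V_4 = 10, V_5 = 0, removing each variable's own equation.
V_6 = 2V_1 + 2V_5 + 1  [with V_1=-2, V_5=0]  = -3

-3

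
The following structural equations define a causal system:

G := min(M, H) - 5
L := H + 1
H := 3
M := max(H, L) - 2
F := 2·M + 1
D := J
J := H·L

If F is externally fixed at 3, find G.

-3

The intervention breaks the incoming arrows to F: F := 2·M + 1 no longer applies, and F = 3.
Since G is not a descendant of the intervened variable, it is unaffected.
L = H + 1  [with H=3]  = 4
M = max(H, L) - 2  [with H=3, L=4]  = 2
G = min(M, H) - 5  [with M=2, H=3]  = -3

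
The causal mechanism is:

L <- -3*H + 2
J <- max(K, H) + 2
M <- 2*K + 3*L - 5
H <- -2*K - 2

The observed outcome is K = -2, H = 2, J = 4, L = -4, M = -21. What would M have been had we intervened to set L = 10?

21

Intervening sets L = 10 and removes its equation (L <- -3*H + 2).
M = 2*K + 3*L - 5  [with K=-2, L=10]  = 21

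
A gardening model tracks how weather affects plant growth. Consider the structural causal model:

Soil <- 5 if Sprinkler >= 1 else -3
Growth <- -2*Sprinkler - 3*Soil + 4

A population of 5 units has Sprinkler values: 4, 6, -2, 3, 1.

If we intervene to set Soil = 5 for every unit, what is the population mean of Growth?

Every unit gets Soil=5 under the intervention. Growth values become -19, -23, -7, -17, -13; E[Growth|do(Soil=5)] = -15.8.

-15.8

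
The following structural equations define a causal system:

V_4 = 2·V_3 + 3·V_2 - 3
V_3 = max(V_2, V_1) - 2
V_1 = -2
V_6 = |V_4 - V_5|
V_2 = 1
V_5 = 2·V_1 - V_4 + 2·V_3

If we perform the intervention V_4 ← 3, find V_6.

12

Under do(V_4=3), the mechanism V_4 = 2·V_3 + 3·V_2 - 3 is discarded; V_4 is fixed at 3.
V_3 = max(V_2, V_1) - 2  [with V_2=1, V_1=-2]  = -1
V_5 = 2·V_1 - V_4 + 2·V_3  [with V_1=-2, V_4=3, V_3=-1]  = -9
V_6 = |V_4 - V_5|  [with V_4=3, V_5=-9]  = 12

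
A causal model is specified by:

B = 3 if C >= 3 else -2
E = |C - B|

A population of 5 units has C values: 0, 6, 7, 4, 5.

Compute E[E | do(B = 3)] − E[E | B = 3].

0.1

The intervention sets B=3 in all 5 units regardless of C. Recomputing E per unit gives 3, 3, 4, 1, 2; average 2.6.
Observing B=3 restricts to units where B's equation naturally yields 3: C ∈ {6, 7, 4, 5}. In that subpopulation E = 3, 4, 1, 2, mean 2.5.
Difference = 2.6 − 2.5 = 0.1.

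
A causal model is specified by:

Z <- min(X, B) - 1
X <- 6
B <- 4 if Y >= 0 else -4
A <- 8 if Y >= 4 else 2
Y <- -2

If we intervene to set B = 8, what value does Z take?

The intervention breaks the incoming arrows to B: B <- 4 if Y >= 0 else -4 no longer applies, and B = 8.
Z = min(X, B) - 1  [with X=6, B=8]  = 5

5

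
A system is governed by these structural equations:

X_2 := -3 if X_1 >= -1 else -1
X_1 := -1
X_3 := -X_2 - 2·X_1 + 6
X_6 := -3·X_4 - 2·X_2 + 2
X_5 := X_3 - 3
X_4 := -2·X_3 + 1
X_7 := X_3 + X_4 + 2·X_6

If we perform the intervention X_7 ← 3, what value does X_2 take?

-3

Under do(X_7=3), the mechanism X_7 := X_3 + X_4 + 2·X_6 is discarded; X_7 is fixed at 3.
X_2 is not downstream of the intervention, so its value is determined by the original equations.
X_2 = -3 if X_1 >= -1 else -1  [with X_1=-1]  = -3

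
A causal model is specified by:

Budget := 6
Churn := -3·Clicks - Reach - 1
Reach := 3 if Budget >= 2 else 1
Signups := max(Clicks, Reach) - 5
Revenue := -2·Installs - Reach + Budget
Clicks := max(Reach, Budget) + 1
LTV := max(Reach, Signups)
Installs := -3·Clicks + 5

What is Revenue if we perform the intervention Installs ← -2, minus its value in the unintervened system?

-28

The intervention breaks the incoming arrows to Installs: Installs := -3·Clicks + 5 no longer applies, and Installs = -2.
Reach = 3 if Budget >= 2 else 1  [with Budget=6]  = 3
Revenue = -2·Installs - Reach + Budget  [with Installs=-2, Reach=3, Budget=6]  = 7
Without intervention: Reach = 3 if Budget >= 2 else 1  [with Budget=6]  = 3; Clicks = max(Reach, Budget) + 1  [with Reach=3, Budget=6]  = 7; Installs = -3·Clicks + 5  [with Clicks=7]  = -16; Revenue = -2·Installs - Reach + Budget  [with Installs=-16, Reach=3, Budget=6]  = 35.
Change = 7 − 35 = -28.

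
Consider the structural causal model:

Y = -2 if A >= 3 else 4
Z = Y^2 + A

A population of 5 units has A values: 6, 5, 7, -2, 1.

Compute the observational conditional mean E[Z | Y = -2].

10

Conditioning on Y=-2 selects the 3 unit(s) with A ∈ {6, 5, 7}. Their Z values: 10, 9, 11. Mean = 10.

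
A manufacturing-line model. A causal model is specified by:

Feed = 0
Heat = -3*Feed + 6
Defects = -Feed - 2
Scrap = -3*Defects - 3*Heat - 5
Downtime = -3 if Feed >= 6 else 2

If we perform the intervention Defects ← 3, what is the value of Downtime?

2

do(Defects=3) replaces the equation Defects = -Feed - 2 with the constant Defects = 3.
Downtime is not downstream of the intervention, so its value is determined by the original equations.
Downtime = -3 if Feed >= 6 else 2  [with Feed=0]  = 2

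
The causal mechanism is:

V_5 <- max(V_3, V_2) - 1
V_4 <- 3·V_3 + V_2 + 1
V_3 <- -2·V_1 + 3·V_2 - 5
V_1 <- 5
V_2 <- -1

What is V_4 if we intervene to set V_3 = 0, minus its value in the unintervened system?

The intervention breaks the incoming arrows to V_3: V_3 <- -2·V_1 + 3·V_2 - 5 no longer applies, and V_3 = 0.
V_4 = 3·V_3 + V_2 + 1  [with V_3=0, V_2=-1]  = 0
Without intervention: V_3 = -2·V_1 + 3·V_2 - 5  [with V_1=5, V_2=-1]  = -18; V_4 = 3·V_3 + V_2 + 1  [with V_3=-18, V_2=-1]  = -54.
Change = 0 − (-54) = 54.

54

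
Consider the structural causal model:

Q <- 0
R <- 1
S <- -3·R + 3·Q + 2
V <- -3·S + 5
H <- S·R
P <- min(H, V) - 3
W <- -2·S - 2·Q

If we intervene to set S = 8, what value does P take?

-22

The intervention breaks the incoming arrows to S: S <- -3·R + 3·Q + 2 no longer applies, and S = 8.
V = -3·S + 5  [with S=8]  = -19
H = S·R  [with S=8, R=1]  = 8
P = min(H, V) - 3  [with H=8, V=-19]  = -22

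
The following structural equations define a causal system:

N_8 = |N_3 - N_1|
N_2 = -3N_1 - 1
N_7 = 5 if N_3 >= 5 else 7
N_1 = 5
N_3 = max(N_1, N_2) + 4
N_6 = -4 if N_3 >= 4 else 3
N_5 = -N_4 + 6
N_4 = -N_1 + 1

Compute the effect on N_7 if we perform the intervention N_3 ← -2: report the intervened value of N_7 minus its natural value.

2

The intervention breaks the incoming arrows to N_3: N_3 = max(N_1, N_2) + 4 no longer applies, and N_3 = -2.
N_7 = 5 if N_3 >= 5 else 7  [with N_3=-2]  = 7
Without intervention: N_2 = -3N_1 - 1  [with N_1=5]  = -16; N_3 = max(N_1, N_2) + 4  [with N_1=5, N_2=-16]  = 9; N_7 = 5 if N_3 >= 5 else 7  [with N_3=9]  = 5.
Change = 7 − 5 = 2.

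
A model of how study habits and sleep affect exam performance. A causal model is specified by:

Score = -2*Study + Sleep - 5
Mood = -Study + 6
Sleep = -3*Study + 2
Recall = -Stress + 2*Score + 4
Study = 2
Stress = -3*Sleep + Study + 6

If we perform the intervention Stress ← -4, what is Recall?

The intervention breaks the incoming arrows to Stress: Stress = -3*Sleep + Study + 6 no longer applies, and Stress = -4.
Sleep = -3*Study + 2  [with Study=2]  = -4
Score = -2*Study + Sleep - 5  [with Study=2, Sleep=-4]  = -13
Recall = -Stress + 2*Score + 4  [with Stress=-4, Score=-13]  = -18

-18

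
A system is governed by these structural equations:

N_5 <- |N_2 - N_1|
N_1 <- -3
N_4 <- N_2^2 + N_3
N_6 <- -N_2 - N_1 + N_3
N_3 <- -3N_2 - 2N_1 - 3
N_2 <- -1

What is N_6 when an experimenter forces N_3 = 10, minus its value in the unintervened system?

4

The intervention breaks the incoming arrows to N_3: N_3 <- -3N_2 - 2N_1 - 3 no longer applies, and N_3 = 10.
N_6 = -N_2 - N_1 + N_3  [with N_2=-1, N_1=-3, N_3=10]  = 14
Without intervention: N_3 = -3N_2 - 2N_1 - 3  [with N_2=-1, N_1=-3]  = 6; N_6 = -N_2 - N_1 + N_3  [with N_2=-1, N_1=-3, N_3=6]  = 10.
Change = 14 − 10 = 4.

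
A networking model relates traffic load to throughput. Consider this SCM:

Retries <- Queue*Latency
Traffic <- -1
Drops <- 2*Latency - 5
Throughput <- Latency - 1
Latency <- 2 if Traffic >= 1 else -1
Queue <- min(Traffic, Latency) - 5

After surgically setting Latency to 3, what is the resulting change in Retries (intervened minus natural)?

-24

do(Latency=3) replaces the equation Latency <- 2 if Traffic >= 1 else -1 with the constant Latency = 3.
Queue = min(Traffic, Latency) - 5  [with Traffic=-1, Latency=3]  = -6
Retries = Queue*Latency  [with Queue=-6, Latency=3]  = -18
Without intervention: Latency = 2 if Traffic >= 1 else -1  [with Traffic=-1]  = -1; Queue = min(Traffic, Latency) - 5  [with Traffic=-1, Latency=-1]  = -6; Retries = Queue*Latency  [with Queue=-6, Latency=-1]  = 6.
Change = -18 − 6 = -24.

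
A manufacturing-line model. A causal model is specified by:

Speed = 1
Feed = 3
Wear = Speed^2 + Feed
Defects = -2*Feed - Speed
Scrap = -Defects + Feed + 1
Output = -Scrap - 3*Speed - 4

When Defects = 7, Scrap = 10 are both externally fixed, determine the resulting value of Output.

-17

The joint intervention fixes Defects = 7, Scrap = 10, removing each variable's own equation.
Output = -Scrap - 3*Speed - 4  [with Scrap=10, Speed=1]  = -17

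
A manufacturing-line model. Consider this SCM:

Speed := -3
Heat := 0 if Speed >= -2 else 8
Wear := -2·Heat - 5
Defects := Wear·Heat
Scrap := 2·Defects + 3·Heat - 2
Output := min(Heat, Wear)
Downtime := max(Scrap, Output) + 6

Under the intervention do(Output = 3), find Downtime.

9

Intervening sets Output = 3 and removes its equation (Output := min(Heat, Wear)).
Heat = 0 if Speed >= -2 else 8  [with Speed=-3]  = 8
Wear = -2·Heat - 5  [with Heat=8]  = -21
Defects = Wear·Heat  [with Wear=-21, Heat=8]  = -168
Scrap = 2·Defects + 3·Heat - 2  [with Defects=-168, Heat=8]  = -314
Downtime = max(Scrap, Output) + 6  [with Scrap=-314, Output=3]  = 9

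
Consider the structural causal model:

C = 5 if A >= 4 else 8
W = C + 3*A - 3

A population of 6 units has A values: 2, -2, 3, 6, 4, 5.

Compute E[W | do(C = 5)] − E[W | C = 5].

-6

Every unit gets C=5 under the intervention. W values become 8, -4, 11, 20, 14, 17; E[W|do(C=5)] = 11.
Observing C=5 restricts to units where C's equation naturally yields 5: A ∈ {6, 4, 5}. In that subpopulation W = 20, 14, 17, mean 17.
Difference = 11 − 17 = -6.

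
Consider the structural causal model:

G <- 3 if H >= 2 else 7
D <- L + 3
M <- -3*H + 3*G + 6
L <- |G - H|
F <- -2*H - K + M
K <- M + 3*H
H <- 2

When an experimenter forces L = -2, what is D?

1

The intervention breaks the incoming arrows to L: L <- |G - H| no longer applies, and L = -2.
D = L + 3  [with L=-2]  = 1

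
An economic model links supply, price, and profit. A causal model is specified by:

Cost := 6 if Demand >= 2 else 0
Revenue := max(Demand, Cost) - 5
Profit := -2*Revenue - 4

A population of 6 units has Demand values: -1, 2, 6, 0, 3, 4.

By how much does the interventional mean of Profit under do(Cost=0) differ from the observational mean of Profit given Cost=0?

do(Cost=0) breaks Cost's dependence on Demand. With Cost=0 fixed, Profit across the units is 6, 2, -6, 6, 0, -2, mean 1.
Observing Cost=0 restricts to units where Cost's equation naturally yields 0: Demand ∈ {-1, 0}. In that subpopulation Profit = 6, 6, mean 6.
Difference = 1 − 6 = -5.

-5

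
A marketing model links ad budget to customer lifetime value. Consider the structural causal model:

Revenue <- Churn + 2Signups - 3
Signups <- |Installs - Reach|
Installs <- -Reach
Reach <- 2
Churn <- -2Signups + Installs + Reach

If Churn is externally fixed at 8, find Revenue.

13

Intervening sets Churn = 8 and removes its equation (Churn <- -2Signups + Installs + Reach).
Installs = -Reach  [with Reach=2]  = -2
Signups = |Installs - Reach|  [with Installs=-2, Reach=2]  = 4
Revenue = Churn + 2Signups - 3  [with Churn=8, Signups=4]  = 13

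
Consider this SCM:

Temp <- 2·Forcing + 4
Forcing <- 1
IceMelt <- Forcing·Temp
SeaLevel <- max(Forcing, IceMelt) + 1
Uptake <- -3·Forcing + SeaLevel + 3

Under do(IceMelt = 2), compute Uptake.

3

do(IceMelt=2) replaces the equation IceMelt <- Forcing·Temp with the constant IceMelt = 2.
SeaLevel = max(Forcing, IceMelt) + 1  [with Forcing=1, IceMelt=2]  = 3
Uptake = -3·Forcing + SeaLevel + 3  [with Forcing=1, SeaLevel=3]  = 3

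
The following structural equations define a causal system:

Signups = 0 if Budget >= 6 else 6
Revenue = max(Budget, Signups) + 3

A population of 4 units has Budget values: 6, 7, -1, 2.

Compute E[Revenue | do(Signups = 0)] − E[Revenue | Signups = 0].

-2.75

do(Signups=0) breaks Signups's dependence on Budget. With Signups=0 fixed, Revenue across the units is 9, 10, 3, 5, mean 6.75.
Conditioning on Signups=0 selects the 2 unit(s) with Budget ∈ {6, 7}. Their Revenue values: 9, 10. Mean = 9.5.
Difference = 6.75 − 9.5 = -2.75.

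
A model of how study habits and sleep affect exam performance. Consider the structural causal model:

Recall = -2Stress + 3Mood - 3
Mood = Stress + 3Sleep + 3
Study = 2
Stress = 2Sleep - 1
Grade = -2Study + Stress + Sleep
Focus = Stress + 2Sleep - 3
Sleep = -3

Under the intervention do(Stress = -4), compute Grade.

The intervention breaks the incoming arrows to Stress: Stress = 2Sleep - 1 no longer applies, and Stress = -4.
Grade = -2Study + Stress + Sleep  [with Study=2, Stress=-4, Sleep=-3]  = -11

-11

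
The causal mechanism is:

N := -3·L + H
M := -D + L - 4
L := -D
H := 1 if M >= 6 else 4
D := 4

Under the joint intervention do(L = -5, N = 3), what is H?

4

The joint intervention fixes L = -5, N = 3, removing each variable's own equation.
M = -D + L - 4  [with D=4, L=-5]  = -13
H = 1 if M >= 6 else 4  [with M=-13]  = 4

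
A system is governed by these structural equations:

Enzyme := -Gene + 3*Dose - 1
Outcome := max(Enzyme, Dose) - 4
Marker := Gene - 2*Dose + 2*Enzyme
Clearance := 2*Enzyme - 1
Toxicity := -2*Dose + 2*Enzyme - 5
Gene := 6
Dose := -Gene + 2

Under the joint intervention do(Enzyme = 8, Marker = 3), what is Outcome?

4

Under do(Enzyme = 8, Marker = 3), each intervened variable's structural equation is replaced by its fixed value.
Dose = -Gene + 2  [with Gene=6]  = -4
Outcome = max(Enzyme, Dose) - 4  [with Enzyme=8, Dose=-4]  = 4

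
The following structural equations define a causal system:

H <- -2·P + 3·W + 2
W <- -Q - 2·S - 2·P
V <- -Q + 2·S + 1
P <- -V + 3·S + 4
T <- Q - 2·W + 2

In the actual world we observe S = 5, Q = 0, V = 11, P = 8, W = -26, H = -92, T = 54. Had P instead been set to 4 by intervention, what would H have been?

-60

Under do(P=4), the mechanism P <- -V + 3·S + 4 is discarded; P is fixed at 4.
W = -Q - 2·S - 2·P  [with Q=0, S=5, P=4]  = -18
H = -2·P + 3·W + 2  [with P=4, W=-18]  = -60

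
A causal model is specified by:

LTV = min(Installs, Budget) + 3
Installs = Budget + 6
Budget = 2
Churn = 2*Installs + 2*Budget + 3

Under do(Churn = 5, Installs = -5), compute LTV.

-2

The joint intervention fixes Churn = 5, Installs = -5, removing each variable's own equation.
LTV = min(Installs, Budget) + 3  [with Installs=-5, Budget=2]  = -2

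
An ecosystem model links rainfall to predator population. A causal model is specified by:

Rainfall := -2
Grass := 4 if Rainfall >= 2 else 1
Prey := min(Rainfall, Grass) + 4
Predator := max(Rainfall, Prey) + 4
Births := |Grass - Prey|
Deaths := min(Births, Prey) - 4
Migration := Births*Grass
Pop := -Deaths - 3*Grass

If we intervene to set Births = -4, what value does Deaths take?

-8

The intervention breaks the incoming arrows to Births: Births := |Grass - Prey| no longer applies, and Births = -4.
Grass = 4 if Rainfall >= 2 else 1  [with Rainfall=-2]  = 1
Prey = min(Rainfall, Grass) + 4  [with Rainfall=-2, Grass=1]  = 2
Deaths = min(Births, Prey) - 4  [with Births=-4, Prey=2]  = -8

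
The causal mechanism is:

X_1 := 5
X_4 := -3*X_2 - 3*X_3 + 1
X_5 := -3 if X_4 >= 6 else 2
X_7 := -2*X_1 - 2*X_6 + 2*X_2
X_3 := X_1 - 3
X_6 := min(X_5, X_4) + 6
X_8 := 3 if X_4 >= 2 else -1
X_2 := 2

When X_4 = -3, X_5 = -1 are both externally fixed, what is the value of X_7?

Under do(X_4 = -3, X_5 = -1), each intervened variable's structural equation is replaced by its fixed value.
X_6 = min(X_5, X_4) + 6  [with X_5=-1, X_4=-3]  = 3
X_7 = -2*X_1 - 2*X_6 + 2*X_2  [with X_1=5, X_6=3, X_2=2]  = -12

-12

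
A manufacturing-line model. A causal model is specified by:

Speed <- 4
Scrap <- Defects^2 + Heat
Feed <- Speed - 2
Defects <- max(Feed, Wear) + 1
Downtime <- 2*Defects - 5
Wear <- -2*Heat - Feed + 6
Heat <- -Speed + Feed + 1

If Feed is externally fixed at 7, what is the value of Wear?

-9

Under do(Feed=7), the mechanism Feed <- Speed - 2 is discarded; Feed is fixed at 7.
Heat = -Speed + Feed + 1  [with Speed=4, Feed=7]  = 4
Wear = -2*Heat - Feed + 6  [with Heat=4, Feed=7]  = -9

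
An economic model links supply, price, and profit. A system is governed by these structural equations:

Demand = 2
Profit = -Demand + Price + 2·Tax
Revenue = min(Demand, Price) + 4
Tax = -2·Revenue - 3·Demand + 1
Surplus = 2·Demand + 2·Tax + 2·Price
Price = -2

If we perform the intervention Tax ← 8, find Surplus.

16

Under do(Tax=8), the mechanism Tax = -2·Revenue - 3·Demand + 1 is discarded; Tax is fixed at 8.
Surplus = 2·Demand + 2·Tax + 2·Price  [with Demand=2, Tax=8, Price=-2]  = 16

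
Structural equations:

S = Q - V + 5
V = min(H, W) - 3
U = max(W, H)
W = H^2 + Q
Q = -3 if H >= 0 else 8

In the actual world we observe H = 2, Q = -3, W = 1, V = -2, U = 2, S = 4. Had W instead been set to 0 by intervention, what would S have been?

The intervention breaks the incoming arrows to W: W = H^2 + Q no longer applies, and W = 0.
Q = -3 if H >= 0 else 8  [with H=2]  = -3
V = min(H, W) - 3  [with H=2, W=0]  = -3
S = Q - V + 5  [with Q=-3, V=-3]  = 5

5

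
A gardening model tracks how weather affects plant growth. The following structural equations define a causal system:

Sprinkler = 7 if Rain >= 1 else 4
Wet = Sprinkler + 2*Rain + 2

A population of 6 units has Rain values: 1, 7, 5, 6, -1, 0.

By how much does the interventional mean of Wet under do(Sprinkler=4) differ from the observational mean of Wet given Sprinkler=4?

7

Under do(Sprinkler=4), Sprinkler's equation is replaced by Sprinkler=4 for every unit. Per-unit Wet: 8, 20, 16, 18, 4, 6. Mean = 12.
Observing Sprinkler=4 restricts to units where Sprinkler's equation naturally yields 4: Rain ∈ {-1, 0}. In that subpopulation Wet = 4, 6, mean 5.
Difference = 12 − 5 = 7.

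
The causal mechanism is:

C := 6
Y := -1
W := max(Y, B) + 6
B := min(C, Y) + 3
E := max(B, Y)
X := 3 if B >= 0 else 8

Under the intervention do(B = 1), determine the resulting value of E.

1

The intervention breaks the incoming arrows to B: B := min(C, Y) + 3 no longer applies, and B = 1.
E = max(B, Y)  [with B=1, Y=-1]  = 1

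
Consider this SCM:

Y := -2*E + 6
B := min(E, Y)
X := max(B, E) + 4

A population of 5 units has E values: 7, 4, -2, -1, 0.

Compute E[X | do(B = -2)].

5.6

The intervention sets B=-2 in all 5 units regardless of E. Recomputing X per unit gives 11, 8, 2, 3, 4; average 5.6.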